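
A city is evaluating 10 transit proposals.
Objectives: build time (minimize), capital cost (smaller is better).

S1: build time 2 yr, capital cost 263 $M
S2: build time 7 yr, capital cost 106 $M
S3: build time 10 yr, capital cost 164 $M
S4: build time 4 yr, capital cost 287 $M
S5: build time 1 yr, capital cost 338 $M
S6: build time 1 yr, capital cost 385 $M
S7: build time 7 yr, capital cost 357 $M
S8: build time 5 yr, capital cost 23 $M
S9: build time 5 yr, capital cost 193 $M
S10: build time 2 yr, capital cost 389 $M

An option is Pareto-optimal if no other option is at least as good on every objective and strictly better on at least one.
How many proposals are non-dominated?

3

S1: not dominated.
S2: dominated by S8 (build time 5≤7, capital cost 23≤106).
S3: dominated by S2 (build time 7≤10, capital cost 106≤164).
S4: dominated by S1 (build time 2≤4, capital cost 263≤287).
S5: not dominated.
S6: dominated by S5 (build time 1≤1, capital cost 338≤385).
S7: dominated by S1 (build time 2≤7, capital cost 263≤357).
S8: not dominated (best capital cost).
S9: dominated by S8 (build time 5≤5, capital cost 23≤193).
S10: dominated by S1 (build time 2≤2, capital cost 263≤389).
Pareto-optimal: S1, S5, S8 → 3.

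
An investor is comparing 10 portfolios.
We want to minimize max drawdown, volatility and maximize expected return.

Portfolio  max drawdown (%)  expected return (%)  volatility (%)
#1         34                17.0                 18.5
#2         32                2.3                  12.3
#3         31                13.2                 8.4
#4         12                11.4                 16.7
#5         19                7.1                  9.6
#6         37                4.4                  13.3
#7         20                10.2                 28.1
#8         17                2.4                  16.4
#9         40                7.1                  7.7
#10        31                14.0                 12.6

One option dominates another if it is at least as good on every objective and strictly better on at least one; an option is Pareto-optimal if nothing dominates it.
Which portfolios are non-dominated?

#1: not dominated (best expected return).
#2: dominated by #3 (max drawdown 31≤32, expected return 13.2≥2.3, volatility 8.4≤12.3).
#3: not dominated.
#4: not dominated (best max drawdown).
#5: not dominated.
#6: dominated by #3 (max drawdown 31≤37, expected return 13.2≥4.4, volatility 8.4≤13.3).
#7: dominated by #4 (max drawdown 12≤20, expected return 11.4≥10.2, volatility 16.7≤28.1).
#8: not dominated.
#9: not dominated (best volatility).
#10: not dominated.

#1, #3, #4, #5, #8, #9, #10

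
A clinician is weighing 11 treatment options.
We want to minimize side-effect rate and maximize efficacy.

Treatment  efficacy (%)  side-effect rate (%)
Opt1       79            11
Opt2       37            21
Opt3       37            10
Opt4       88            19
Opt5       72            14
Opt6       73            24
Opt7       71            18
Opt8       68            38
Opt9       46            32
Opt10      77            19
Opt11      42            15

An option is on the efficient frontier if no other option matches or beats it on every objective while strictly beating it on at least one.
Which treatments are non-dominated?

Opt1: not dominated.
Opt2: dominated by Opt1 (efficacy 79≥37, side-effect rate 11≤21).
Opt3: not dominated (best side-effect rate).
Opt4: not dominated (best efficacy).
Opt5: dominated by Opt1 (efficacy 79≥72, side-effect rate 11≤14).
Opt6: dominated by Opt1 (efficacy 79≥73, side-effect rate 11≤24).
Opt7: dominated by Opt1 (efficacy 79≥71, side-effect rate 11≤18).
Opt8: dominated by Opt1 (efficacy 79≥68, side-effect rate 11≤38).
Opt9: dominated by Opt1 (efficacy 79≥46, side-effect rate 11≤32).
Opt10: dominated by Opt1 (efficacy 79≥77, side-effect rate 11≤19).
Opt11: dominated by Opt1 (efficacy 79≥42, side-effect rate 11≤15).

Opt1, Opt3, Opt4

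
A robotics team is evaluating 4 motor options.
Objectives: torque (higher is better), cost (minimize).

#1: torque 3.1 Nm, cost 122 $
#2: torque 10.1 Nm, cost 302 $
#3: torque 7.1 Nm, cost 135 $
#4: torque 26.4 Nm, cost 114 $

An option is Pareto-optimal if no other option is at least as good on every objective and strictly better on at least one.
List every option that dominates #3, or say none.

#4: torque 26.4≥7.1, cost 114≤135 — dominates #3.
Others (#1, #2) are each worse than #3 on at least one objective.

#4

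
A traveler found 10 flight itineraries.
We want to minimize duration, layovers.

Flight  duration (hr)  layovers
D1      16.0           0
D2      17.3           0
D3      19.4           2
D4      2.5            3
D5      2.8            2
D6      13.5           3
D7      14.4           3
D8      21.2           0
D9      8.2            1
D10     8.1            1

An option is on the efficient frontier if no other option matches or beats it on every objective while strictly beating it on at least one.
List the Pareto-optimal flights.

D1, D4, D5, D10

D1: not dominated.
D2: dominated by D1 (duration 16.0≤17.3, layovers 0≤0).
D3: dominated by D1 (duration 16.0≤19.4, layovers 0≤2).
D4: not dominated (best duration).
D5: not dominated.
D6: dominated by D4 (duration 2.5≤13.5, layovers 3≤3).
D7: dominated by D4 (duration 2.5≤14.4, layovers 3≤3).
D8: dominated by D1 (duration 16.0≤21.2, layovers 0≤0).
D9: dominated by D10 (duration 8.1≤8.2, layovers 1≤1).
D10: not dominated.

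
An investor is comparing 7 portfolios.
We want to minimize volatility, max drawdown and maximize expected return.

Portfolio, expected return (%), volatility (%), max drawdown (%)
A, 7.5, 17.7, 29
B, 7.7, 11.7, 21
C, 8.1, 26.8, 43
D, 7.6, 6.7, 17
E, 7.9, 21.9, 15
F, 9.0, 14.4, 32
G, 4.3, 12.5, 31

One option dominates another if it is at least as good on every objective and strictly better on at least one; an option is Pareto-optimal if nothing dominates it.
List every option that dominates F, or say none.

A: worse on expected return (7.5 vs 9.0).
B: worse on expected return (7.7 vs 9.0).
C: worse on expected return (8.1 vs 9.0).
D: worse on expected return (7.6 vs 9.0).
E: worse on expected return (7.9 vs 9.0).
G: worse on expected return (4.3 vs 9.0).
No option dominates F.

none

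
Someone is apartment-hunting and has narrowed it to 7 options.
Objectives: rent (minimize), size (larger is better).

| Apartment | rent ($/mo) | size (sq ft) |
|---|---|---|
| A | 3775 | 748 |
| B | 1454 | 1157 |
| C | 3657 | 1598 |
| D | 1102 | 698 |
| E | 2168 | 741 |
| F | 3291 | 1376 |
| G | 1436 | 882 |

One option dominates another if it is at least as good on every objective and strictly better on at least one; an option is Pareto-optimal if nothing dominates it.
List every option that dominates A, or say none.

B: rent 1454≤3775, size 1157≥748 — dominates A.
C: rent 3657≤3775, size 1598≥748 — dominates A.
F: rent 3291≤3775, size 1376≥748 — dominates A.
G: rent 1436≤3775, size 882≥748 — dominates A.
Others (D, E) are each worse than A on at least one objective.

B, C, F, G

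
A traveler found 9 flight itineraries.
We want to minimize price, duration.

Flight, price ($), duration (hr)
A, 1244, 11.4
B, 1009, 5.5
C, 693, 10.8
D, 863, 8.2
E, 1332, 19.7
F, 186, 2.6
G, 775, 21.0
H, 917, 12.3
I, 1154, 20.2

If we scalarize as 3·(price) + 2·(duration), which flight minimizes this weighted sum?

A: 3·1244 + 2·11.4 = 3754.8
B: 3·1009 + 2·5.5 = 3038.0
C: 3·693 + 2·10.8 = 2100.6
D: 3·863 + 2·8.2 = 2605.4
E: 3·1332 + 2·19.7 = 4035.4
F: 3·186 + 2·2.6 = 563.2
G: 3·775 + 2·21.0 = 2367.0
H: 3·917 + 2·12.3 = 2775.6
I: 3·1154 + 2·20.2 = 3502.4
Lowest: F at 563.2.

F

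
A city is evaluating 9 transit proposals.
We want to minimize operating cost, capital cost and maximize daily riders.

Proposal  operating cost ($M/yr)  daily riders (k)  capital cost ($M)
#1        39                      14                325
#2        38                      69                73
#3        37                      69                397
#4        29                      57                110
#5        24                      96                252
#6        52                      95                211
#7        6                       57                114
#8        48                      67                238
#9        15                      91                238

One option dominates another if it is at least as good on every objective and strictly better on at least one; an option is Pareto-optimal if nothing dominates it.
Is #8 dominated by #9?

Yes

#9 vs #8: operating cost 15≤48, daily riders 91≥67, capital cost 238≤238 — #9 is at least as good on every objective with at least one strict improvement.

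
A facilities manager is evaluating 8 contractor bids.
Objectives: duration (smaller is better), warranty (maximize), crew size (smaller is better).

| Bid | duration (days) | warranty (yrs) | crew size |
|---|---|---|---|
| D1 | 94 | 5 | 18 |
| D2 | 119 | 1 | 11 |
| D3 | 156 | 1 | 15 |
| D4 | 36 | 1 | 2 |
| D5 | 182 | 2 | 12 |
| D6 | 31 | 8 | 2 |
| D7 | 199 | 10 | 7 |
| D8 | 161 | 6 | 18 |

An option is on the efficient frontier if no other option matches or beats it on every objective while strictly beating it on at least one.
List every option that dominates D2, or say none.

D4: duration 36≤119, warranty 1≥1, crew size 2≤11 — dominates D2.
D6: duration 31≤119, warranty 8≥1, crew size 2≤11 — dominates D2.
Others (D1, D3, D5, D7, D8) are each worse than D2 on at least one objective.

D4, D6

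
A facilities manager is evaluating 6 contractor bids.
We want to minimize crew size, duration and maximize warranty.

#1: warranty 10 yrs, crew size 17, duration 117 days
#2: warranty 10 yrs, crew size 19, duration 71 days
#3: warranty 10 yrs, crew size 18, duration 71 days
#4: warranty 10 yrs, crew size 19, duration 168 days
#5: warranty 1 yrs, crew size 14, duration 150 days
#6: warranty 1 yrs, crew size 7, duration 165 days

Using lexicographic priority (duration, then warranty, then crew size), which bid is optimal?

#3

First minimize duration: best is 71, kept {#2, #3}.
Then maximize warranty: best is 10, kept {#2, #3}.
Then minimize crew size: best is 18, kept {#3}.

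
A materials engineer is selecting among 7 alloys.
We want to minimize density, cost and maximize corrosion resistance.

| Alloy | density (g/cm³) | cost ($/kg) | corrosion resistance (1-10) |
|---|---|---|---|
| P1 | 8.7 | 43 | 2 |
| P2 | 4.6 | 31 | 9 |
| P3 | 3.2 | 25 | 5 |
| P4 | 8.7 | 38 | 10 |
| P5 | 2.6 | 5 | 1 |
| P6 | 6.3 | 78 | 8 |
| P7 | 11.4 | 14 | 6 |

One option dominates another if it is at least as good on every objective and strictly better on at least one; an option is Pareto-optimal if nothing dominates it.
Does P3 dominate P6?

No

P3 vs P6: P3 is worse on corrosion resistance (5 vs 8), so it does not dominate P6.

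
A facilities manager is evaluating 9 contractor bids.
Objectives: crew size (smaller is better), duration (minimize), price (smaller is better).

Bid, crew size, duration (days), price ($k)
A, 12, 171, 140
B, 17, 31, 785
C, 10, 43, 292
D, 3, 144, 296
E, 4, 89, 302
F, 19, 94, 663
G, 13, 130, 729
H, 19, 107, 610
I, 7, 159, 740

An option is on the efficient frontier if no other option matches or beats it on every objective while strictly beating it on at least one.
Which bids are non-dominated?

A, B, C, D, E

A: not dominated (best price).
B: not dominated (best duration).
C: not dominated.
D: not dominated (best crew size).
E: not dominated.
F: dominated by C (crew size 10≤19, duration 43≤94, price 292≤663).
G: dominated by C (crew size 10≤13, duration 43≤130, price 292≤729).
H: dominated by C (crew size 10≤19, duration 43≤107, price 292≤610).
I: dominated by D (crew size 3≤7, duration 144≤159, price 296≤740).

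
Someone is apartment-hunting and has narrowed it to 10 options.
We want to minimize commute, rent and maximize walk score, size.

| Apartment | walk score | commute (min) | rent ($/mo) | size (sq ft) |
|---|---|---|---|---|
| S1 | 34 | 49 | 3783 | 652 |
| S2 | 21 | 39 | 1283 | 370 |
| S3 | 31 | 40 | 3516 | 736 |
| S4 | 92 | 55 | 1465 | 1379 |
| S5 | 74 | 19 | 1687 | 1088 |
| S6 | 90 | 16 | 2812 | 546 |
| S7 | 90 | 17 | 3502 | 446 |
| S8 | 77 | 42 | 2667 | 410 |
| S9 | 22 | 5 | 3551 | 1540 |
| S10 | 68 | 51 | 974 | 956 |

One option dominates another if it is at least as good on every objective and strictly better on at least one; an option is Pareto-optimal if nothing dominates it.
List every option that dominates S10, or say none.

none

S1: worse on walk score (34 vs 68).
S2: worse on walk score (21 vs 68).
S3: worse on walk score (31 vs 68).
S4: worse on commute (55 vs 51).
S5: worse on rent (1687 vs 974).
S6: worse on rent (2812 vs 974).
S7: worse on rent (3502 vs 974).
S8: worse on rent (2667 vs 974).
S9: worse on walk score (22 vs 68).
No option dominates S10.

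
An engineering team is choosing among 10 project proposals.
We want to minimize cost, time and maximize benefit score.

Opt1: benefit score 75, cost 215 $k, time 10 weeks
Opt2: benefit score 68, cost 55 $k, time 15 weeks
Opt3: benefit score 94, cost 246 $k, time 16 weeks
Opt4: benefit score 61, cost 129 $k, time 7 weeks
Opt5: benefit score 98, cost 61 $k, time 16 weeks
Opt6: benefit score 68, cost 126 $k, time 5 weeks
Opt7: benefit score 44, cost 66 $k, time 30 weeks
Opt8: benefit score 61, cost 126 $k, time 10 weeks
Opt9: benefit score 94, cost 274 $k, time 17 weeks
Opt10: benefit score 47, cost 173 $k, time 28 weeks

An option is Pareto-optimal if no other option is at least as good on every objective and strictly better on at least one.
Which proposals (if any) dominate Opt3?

Opt5

Opt5: benefit score 98≥94, cost 61≤246, time 16≤16 — dominates Opt3.
Others (Opt1, Opt2, Opt4, Opt6, Opt7, Opt8, Opt9, Opt10) are each worse than Opt3 on at least one objective.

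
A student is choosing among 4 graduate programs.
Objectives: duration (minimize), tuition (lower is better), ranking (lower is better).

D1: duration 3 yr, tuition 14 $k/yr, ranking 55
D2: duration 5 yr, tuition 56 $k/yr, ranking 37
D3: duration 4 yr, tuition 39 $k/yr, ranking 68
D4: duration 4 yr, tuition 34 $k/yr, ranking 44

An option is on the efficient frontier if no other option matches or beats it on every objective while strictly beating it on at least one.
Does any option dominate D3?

D1 vs D3: duration 3≤4, tuition 14≤39, ranking 55≤68 — D1 is at least as good on every objective and strictly better on at least one, so D1 dominates D3.

Yes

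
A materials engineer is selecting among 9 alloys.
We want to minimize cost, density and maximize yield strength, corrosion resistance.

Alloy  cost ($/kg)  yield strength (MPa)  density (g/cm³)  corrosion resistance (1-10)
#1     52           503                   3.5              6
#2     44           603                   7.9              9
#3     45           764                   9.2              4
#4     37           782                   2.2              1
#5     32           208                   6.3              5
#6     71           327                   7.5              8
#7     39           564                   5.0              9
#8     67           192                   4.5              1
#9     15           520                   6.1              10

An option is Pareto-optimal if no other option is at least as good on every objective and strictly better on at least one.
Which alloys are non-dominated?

#1, #2, #3, #4, #7, #9

#1: not dominated.
#2: not dominated.
#3: not dominated.
#4: not dominated (best yield strength).
#5: dominated by #9 (cost 15≤32, yield strength 520≥208, density 6.1≤6.3, corrosion resistance 10≥5).
#6: dominated by #7 (cost 39≤71, yield strength 564≥327, density 5.0≤7.5, corrosion resistance 9≥8).
#7: not dominated.
#8: dominated by #1 (cost 52≤67, yield strength 503≥192, density 3.5≤4.5, corrosion resistance 6≥1).
#9: not dominated (best cost).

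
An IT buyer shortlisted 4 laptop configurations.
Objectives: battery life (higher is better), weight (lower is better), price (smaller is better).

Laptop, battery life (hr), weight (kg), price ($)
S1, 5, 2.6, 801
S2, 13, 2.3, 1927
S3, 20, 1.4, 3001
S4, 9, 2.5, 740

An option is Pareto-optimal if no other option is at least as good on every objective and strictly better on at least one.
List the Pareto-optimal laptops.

S2, S3, S4

S1: dominated by S4 (battery life 9≥5, weight 2.5≤2.6, price 740≤801).
S2: not dominated.
S3: not dominated (best battery life).
S4: not dominated (best price).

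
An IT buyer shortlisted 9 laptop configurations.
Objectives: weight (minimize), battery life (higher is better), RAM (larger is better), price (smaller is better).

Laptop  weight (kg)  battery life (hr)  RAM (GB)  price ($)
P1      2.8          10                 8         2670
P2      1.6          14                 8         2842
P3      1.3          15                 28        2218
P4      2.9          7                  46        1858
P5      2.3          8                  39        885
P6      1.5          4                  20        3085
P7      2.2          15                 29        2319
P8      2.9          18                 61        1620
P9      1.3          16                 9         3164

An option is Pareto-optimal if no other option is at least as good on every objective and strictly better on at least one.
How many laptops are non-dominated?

5

P1: dominated by P3 (weight 1.3≤2.8, battery life 15≥10, RAM 28≥8, price 2218≤2670).
P2: dominated by P3 (weight 1.3≤1.6, battery life 15≥14, RAM 28≥8, price 2218≤2842).
P3: not dominated.
P4: dominated by P8 (weight 2.9≤2.9, battery life 18≥7, RAM 61≥46, price 1620≤1858).
P5: not dominated (best price).
P6: dominated by P3 (weight 1.3≤1.5, battery life 15≥4, RAM 28≥20, price 2218≤3085).
P7: not dominated.
P8: not dominated (best battery life).
P9: not dominated.
Pareto-optimal: P3, P5, P7, P8, P9 → 5.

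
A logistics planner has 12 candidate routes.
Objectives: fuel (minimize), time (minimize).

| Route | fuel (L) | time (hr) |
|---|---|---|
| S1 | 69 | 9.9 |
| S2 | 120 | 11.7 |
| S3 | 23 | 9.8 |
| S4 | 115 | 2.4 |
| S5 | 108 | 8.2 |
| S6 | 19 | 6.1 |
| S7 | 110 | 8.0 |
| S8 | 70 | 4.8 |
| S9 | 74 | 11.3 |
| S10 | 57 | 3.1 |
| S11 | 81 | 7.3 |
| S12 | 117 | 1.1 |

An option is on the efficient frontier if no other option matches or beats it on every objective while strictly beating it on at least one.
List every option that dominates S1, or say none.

S3: fuel 23≤69, time 9.8≤9.9 — dominates S1.
S6: fuel 19≤69, time 6.1≤9.9 — dominates S1.
S10: fuel 57≤69, time 3.1≤9.9 — dominates S1.
Others (S2, S4, S5, S7, S8, S9, S11, S12) are each worse than S1 on at least one objective.

S3, S6, S10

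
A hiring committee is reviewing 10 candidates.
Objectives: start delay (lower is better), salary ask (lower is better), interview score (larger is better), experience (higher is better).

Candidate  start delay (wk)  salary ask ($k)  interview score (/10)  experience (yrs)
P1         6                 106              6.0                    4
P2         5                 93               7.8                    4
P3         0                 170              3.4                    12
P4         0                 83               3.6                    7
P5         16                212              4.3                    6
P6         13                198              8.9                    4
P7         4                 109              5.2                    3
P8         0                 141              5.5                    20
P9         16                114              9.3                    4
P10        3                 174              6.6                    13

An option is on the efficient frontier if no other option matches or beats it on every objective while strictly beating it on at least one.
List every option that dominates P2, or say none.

none

P1: worse on start delay (6 vs 5).
P3: worse on salary ask (170 vs 93).
P4: worse on interview score (3.6 vs 7.8).
P5: worse on start delay (16 vs 5).
P6: worse on start delay (13 vs 5).
P7: worse on salary ask (109 vs 93).
P8: worse on salary ask (141 vs 93).
P9: worse on start delay (16 vs 5).
P10: worse on salary ask (174 vs 93).
No option dominates P2.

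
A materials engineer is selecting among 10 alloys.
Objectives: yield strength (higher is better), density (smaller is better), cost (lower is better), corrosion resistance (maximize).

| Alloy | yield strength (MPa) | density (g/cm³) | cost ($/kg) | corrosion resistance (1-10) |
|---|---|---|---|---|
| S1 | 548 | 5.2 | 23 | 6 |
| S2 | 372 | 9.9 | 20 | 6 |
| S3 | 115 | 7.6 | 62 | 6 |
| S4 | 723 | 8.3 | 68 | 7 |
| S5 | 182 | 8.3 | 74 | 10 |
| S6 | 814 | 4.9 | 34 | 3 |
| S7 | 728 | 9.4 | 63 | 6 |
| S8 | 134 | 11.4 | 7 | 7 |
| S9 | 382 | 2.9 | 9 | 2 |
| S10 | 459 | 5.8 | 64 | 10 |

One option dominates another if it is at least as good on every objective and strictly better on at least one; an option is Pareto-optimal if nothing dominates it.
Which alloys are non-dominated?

S1: not dominated.
S2: not dominated.
S3: dominated by S1 (yield strength 548≥115, density 5.2≤7.6, cost 23≤62, corrosion resistance 6≥6).
S4: not dominated.
S5: dominated by S10 (yield strength 459≥182, density 5.8≤8.3, cost 64≤74, corrosion resistance 10≥10).
S6: not dominated (best yield strength).
S7: not dominated.
S8: not dominated (best cost).
S9: not dominated (best density).
S10: not dominated.

S1, S2, S4, S6, S7, S8, S9, S10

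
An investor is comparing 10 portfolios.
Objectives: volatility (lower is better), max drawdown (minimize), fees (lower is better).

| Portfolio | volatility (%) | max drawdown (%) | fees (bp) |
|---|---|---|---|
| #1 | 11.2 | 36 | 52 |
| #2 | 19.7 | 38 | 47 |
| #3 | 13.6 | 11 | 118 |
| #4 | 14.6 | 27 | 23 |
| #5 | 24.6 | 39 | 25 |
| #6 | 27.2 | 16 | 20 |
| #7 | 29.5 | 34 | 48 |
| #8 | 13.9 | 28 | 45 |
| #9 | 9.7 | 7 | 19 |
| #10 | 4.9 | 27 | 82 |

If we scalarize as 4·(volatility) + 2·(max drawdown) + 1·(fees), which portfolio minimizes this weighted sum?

#9

#1: 4·11.2 + 2·36 + 1·52 = 168.8
#2: 4·19.7 + 2·38 + 1·47 = 201.8
#3: 4·13.6 + 2·11 + 1·118 = 194.4
#4: 4·14.6 + 2·27 + 1·23 = 135.4
#5: 4·24.6 + 2·39 + 1·25 = 201.4
#6: 4·27.2 + 2·16 + 1·20 = 160.8
#7: 4·29.5 + 2·34 + 1·48 = 234.0
#8: 4·13.9 + 2·28 + 1·45 = 156.6
#9: 4·9.7 + 2·7 + 1·19 = 71.8
#10: 4·4.9 + 2·27 + 1·82 = 155.6
Lowest: #9 at 71.8.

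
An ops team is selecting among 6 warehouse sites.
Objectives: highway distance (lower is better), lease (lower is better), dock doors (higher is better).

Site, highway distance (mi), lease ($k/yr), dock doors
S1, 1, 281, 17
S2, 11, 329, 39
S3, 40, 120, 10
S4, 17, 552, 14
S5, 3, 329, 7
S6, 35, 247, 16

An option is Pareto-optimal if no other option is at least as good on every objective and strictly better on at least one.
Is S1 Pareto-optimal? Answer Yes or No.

S2: worse on highway distance (11 vs 1).
S3: worse on highway distance (40 vs 1).
S4: worse on highway distance (17 vs 1).
S5: worse on highway distance (3 vs 1).
S6: worse on highway distance (35 vs 1).
No option is at least as good as S1 on every objective and strictly better on one.

Yes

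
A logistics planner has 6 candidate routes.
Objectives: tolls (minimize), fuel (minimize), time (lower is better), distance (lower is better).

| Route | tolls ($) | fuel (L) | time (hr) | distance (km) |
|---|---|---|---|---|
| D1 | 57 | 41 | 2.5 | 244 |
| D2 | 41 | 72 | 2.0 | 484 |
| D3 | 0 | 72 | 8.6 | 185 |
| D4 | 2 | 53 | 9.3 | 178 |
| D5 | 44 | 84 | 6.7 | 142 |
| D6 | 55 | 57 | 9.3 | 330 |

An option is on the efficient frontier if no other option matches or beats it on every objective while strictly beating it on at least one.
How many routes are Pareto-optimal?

D1: not dominated (best fuel).
D2: not dominated (best time).
D3: not dominated (best tolls).
D4: not dominated.
D5: not dominated (best distance).
D6: dominated by D4 (tolls 2≤55, fuel 53≤57, time 9.3≤9.3, distance 178≤330).
Pareto-optimal: D1, D2, D3, D4, D5 → 5.

5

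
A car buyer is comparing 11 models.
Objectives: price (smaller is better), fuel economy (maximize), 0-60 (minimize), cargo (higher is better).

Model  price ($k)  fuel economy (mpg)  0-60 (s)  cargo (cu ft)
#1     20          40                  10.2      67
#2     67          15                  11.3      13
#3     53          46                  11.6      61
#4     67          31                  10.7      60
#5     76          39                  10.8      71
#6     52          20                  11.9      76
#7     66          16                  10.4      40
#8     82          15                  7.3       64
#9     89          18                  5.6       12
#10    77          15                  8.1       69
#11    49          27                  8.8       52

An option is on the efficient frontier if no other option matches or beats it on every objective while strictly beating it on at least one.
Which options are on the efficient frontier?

#1: not dominated (best price).
#2: dominated by #1 (price 20≤67, fuel economy 40≥15, 0-60 10.2≤11.3, cargo 67≥13).
#3: not dominated (best fuel economy).
#4: dominated by #1 (price 20≤67, fuel economy 40≥31, 0-60 10.2≤10.7, cargo 67≥60).
#5: not dominated.
#6: not dominated (best cargo).
#7: dominated by #1 (price 20≤66, fuel economy 40≥16, 0-60 10.2≤10.4, cargo 67≥40).
#8: not dominated.
#9: not dominated (best 0-60).
#10: not dominated.
#11: not dominated.

#1, #3, #5, #6, #8, #9, #10, #11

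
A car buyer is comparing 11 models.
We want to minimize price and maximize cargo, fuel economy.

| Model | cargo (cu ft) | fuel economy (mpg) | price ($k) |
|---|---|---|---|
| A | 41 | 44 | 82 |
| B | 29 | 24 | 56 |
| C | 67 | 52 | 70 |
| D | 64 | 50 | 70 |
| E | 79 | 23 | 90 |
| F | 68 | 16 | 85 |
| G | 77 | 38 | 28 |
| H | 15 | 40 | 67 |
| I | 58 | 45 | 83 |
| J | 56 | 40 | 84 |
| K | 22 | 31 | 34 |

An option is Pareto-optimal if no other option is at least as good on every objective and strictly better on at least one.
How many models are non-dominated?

4

A: dominated by C (cargo 67≥41, fuel economy 52≥44, price 70≤82).
B: dominated by G (cargo 77≥29, fuel economy 38≥24, price 28≤56).
C: not dominated (best fuel economy).
D: dominated by C (cargo 67≥64, fuel economy 52≥50, price 70≤70).
E: not dominated (best cargo).
F: dominated by G (cargo 77≥68, fuel economy 38≥16, price 28≤85).
G: not dominated (best price).
H: not dominated.
I: dominated by C (cargo 67≥58, fuel economy 52≥45, price 70≤83).
J: dominated by C (cargo 67≥56, fuel economy 52≥40, price 70≤84).
K: dominated by G (cargo 77≥22, fuel economy 38≥31, price 28≤34).
Pareto-optimal: C, E, G, H → 4.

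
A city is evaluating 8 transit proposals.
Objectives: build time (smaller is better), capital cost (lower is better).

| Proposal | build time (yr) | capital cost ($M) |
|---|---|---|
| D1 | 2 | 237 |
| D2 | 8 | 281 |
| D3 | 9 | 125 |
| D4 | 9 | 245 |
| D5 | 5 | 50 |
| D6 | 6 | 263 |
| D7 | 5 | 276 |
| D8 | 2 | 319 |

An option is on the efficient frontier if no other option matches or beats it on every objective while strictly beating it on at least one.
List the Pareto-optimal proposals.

D1: not dominated.
D2: dominated by D1 (build time 2≤8, capital cost 237≤281).
D3: dominated by D5 (build time 5≤9, capital cost 50≤125).
D4: dominated by D1 (build time 2≤9, capital cost 237≤245).
D5: not dominated (best capital cost).
D6: dominated by D1 (build time 2≤6, capital cost 237≤263).
D7: dominated by D1 (build time 2≤5, capital cost 237≤276).
D8: dominated by D1 (build time 2≤2, capital cost 237≤319).

D1, D5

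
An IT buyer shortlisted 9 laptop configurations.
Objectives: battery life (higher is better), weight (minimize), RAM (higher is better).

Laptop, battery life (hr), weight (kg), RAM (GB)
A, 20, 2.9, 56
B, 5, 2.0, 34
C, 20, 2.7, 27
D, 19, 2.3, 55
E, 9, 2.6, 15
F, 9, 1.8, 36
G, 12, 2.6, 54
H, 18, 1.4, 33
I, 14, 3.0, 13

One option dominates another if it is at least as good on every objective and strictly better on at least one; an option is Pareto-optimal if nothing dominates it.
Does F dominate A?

F vs A: F is worse on battery life (9 vs 20), so it does not dominate A.

No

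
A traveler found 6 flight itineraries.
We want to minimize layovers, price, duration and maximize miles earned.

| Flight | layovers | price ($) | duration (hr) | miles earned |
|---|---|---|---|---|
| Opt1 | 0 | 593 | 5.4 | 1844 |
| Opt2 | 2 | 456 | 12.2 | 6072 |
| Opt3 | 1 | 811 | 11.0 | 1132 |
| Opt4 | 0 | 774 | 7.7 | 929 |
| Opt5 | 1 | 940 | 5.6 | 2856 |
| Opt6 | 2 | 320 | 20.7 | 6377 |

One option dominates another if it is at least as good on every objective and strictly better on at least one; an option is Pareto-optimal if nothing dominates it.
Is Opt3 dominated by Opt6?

Opt6 vs Opt3: Opt6 is worse on layovers (2 vs 1), so it does not dominate Opt3.

No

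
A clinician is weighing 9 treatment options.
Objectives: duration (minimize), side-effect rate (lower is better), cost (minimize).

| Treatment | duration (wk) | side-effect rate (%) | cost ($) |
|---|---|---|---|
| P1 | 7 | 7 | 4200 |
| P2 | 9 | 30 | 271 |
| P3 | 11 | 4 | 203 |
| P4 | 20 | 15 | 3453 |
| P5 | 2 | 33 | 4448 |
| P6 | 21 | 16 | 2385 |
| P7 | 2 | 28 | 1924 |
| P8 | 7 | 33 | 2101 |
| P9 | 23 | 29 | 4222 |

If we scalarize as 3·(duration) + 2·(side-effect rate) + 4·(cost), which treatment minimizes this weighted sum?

P3

P1: 3·7 + 2·7 + 4·4200 = 16835
P2: 3·9 + 2·30 + 4·271 = 1171
P3: 3·11 + 2·4 + 4·203 = 853
P4: 3·20 + 2·15 + 4·3453 = 13902
P5: 3·2 + 2·33 + 4·4448 = 17864
P6: 3·21 + 2·16 + 4·2385 = 9635
P7: 3·2 + 2·28 + 4·1924 = 7758
P8: 3·7 + 2·33 + 4·2101 = 8491
P9: 3·23 + 2·29 + 4·4222 = 17015
Lowest: P3 at 853.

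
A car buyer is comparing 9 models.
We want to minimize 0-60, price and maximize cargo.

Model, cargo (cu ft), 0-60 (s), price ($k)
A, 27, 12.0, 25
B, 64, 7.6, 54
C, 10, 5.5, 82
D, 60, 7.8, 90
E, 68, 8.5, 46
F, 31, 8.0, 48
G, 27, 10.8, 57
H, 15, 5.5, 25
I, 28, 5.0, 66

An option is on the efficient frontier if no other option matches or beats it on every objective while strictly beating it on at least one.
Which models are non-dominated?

A, B, E, F, H, I

A: not dominated.
B: not dominated.
C: dominated by H (cargo 15≥10, 0-60 5.5≤5.5, price 25≤82).
D: dominated by B (cargo 64≥60, 0-60 7.6≤7.8, price 54≤90).
E: not dominated (best cargo).
F: not dominated.
G: dominated by B (cargo 64≥27, 0-60 7.6≤10.8, price 54≤57).
H: not dominated.
I: not dominated (best 0-60).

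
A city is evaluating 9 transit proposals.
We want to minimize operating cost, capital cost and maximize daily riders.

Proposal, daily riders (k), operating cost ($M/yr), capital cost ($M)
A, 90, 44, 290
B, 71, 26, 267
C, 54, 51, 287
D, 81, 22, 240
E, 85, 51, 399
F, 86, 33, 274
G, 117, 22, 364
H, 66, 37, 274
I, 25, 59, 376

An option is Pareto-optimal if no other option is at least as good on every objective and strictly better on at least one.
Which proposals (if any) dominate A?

B: worse on daily riders (71 vs 90).
C: worse on daily riders (54 vs 90).
D: worse on daily riders (81 vs 90).
E: worse on daily riders (85 vs 90).
F: worse on daily riders (86 vs 90).
G: worse on capital cost (364 vs 290).
H: worse on daily riders (66 vs 90).
I: worse on daily riders (25 vs 90).
No option dominates A.

none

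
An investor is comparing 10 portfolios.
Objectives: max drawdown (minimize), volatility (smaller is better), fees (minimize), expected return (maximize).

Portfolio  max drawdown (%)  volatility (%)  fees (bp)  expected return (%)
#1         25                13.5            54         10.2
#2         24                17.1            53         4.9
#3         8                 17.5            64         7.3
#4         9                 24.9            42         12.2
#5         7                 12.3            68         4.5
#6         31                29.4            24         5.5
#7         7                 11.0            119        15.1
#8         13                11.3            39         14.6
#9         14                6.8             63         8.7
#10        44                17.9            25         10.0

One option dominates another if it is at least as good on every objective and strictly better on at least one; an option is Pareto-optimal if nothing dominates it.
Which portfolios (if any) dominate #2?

#8: max drawdown 13≤24, volatility 11.3≤17.1, fees 39≤53, expected return 14.6≥4.9 — dominates #2.
Others (#1, #3, #4, #5, #6, #7, #9, #10) are each worse than #2 on at least one objective.

#8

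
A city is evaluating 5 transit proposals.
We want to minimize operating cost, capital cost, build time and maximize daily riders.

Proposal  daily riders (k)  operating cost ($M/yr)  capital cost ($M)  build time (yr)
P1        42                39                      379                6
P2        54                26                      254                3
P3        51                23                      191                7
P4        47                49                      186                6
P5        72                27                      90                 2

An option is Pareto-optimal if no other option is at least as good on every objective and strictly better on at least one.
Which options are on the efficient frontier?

P2, P3, P5

P1: dominated by P2 (daily riders 54≥42, operating cost 26≤39, capital cost 254≤379, build time 3≤6).
P2: not dominated.
P3: not dominated (best operating cost).
P4: dominated by P5 (daily riders 72≥47, operating cost 27≤49, capital cost 90≤186, build time 2≤6).
P5: not dominated (best daily riders).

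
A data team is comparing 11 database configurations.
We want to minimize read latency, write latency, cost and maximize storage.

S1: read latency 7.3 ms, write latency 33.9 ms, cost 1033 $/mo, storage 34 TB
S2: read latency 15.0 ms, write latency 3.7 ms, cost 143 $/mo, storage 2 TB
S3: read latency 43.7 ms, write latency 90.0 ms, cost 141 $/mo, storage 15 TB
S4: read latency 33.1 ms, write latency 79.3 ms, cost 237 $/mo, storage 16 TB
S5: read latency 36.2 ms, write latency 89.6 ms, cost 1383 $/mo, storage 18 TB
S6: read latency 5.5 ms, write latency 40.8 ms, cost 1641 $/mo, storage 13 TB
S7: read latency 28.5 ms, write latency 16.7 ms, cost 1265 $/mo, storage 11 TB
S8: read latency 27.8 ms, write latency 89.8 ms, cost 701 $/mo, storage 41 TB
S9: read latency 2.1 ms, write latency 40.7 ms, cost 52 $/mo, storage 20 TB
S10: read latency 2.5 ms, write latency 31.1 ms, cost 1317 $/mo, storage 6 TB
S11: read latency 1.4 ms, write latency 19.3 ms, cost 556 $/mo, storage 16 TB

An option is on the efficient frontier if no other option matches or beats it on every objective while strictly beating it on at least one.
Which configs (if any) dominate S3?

S9: read latency 2.1≤43.7, write latency 40.7≤90.0, cost 52≤141, storage 20≥15 — dominates S3.
Others (S1, S2, S4, S5, S6, S7, S8, S10, S11) are each worse than S3 on at least one objective.

S9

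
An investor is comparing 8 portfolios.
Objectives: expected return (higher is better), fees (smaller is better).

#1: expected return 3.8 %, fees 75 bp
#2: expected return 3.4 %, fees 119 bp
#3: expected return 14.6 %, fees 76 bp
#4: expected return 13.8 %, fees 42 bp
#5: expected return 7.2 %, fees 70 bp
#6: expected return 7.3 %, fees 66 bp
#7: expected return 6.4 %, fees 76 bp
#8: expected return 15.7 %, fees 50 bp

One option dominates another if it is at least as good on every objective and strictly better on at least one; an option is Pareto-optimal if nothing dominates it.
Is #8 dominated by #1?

No

#1 vs #8: #1 is worse on expected return (3.8 vs 15.7), so it does not dominate #8.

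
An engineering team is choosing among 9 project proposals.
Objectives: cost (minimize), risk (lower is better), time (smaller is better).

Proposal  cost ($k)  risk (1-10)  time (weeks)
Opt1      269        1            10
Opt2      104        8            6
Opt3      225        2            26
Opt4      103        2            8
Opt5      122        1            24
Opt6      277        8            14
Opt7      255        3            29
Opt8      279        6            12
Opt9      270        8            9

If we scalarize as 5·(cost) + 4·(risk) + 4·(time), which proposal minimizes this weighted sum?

Opt1: 5·269 + 4·1 + 4·10 = 1389
Opt2: 5·104 + 4·8 + 4·6 = 576
Opt3: 5·225 + 4·2 + 4·26 = 1237
Opt4: 5·103 + 4·2 + 4·8 = 555
Opt5: 5·122 + 4·1 + 4·24 = 710
Opt6: 5·277 + 4·8 + 4·14 = 1473
Opt7: 5·255 + 4·3 + 4·29 = 1403
Opt8: 5·279 + 4·6 + 4·12 = 1467
Opt9: 5·270 + 4·8 + 4·9 = 1418
Lowest: Opt4 at 555.

Opt4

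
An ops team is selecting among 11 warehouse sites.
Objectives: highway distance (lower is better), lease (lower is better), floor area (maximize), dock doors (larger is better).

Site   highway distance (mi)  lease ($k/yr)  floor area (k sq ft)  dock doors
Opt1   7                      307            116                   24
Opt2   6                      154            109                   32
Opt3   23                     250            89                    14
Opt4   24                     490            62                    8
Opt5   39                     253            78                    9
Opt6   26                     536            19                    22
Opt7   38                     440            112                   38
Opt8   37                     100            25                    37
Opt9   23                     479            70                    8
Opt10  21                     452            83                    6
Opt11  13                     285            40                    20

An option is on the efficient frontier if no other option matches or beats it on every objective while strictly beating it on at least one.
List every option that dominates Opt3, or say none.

Opt2: highway distance 6≤23, lease 154≤250, floor area 109≥89, dock doors 32≥14 — dominates Opt3.
Others (Opt1, Opt4, Opt5, Opt6, Opt7, Opt8, Opt9, Opt10, Opt11) are each worse than Opt3 on at least one objective.

Opt2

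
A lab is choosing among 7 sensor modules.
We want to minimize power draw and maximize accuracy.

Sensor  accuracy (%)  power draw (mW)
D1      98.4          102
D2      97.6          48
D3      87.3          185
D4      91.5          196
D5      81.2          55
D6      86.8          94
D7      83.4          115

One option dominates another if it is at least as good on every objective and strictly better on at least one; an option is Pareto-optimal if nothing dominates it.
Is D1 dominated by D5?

No

D5 vs D1: D5 is worse on accuracy (81.2 vs 98.4), so it does not dominate D1.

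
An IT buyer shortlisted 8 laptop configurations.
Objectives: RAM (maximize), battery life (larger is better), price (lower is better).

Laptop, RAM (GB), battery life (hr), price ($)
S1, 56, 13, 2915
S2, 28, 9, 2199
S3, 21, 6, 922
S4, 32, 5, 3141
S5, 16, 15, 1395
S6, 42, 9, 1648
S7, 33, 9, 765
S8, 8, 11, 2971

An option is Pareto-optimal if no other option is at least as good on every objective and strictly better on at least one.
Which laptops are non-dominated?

S1, S5, S6, S7

S1: not dominated (best RAM).
S2: dominated by S6 (RAM 42≥28, battery life 9≥9, price 1648≤2199).
S3: dominated by S7 (RAM 33≥21, battery life 9≥6, price 765≤922).
S4: dominated by S1 (RAM 56≥32, battery life 13≥5, price 2915≤3141).
S5: not dominated (best battery life).
S6: not dominated.
S7: not dominated (best price).
S8: dominated by S1 (RAM 56≥8, battery life 13≥11, price 2915≤2971).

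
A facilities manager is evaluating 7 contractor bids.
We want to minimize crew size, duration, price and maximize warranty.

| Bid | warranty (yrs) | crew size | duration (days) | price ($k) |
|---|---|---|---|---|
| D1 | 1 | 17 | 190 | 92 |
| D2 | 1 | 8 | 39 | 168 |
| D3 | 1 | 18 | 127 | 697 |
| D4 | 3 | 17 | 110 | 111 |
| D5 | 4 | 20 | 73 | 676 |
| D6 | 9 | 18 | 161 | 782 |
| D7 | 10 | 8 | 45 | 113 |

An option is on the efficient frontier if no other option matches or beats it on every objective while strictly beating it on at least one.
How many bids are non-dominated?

D1: not dominated (best price).
D2: not dominated (best duration).
D3: dominated by D2 (warranty 1≥1, crew size 8≤18, duration 39≤127, price 168≤697).
D4: not dominated.
D5: dominated by D7 (warranty 10≥4, crew size 8≤20, duration 45≤73, price 113≤676).
D6: dominated by D7 (warranty 10≥9, crew size 8≤18, duration 45≤161, price 113≤782).
D7: not dominated (best warranty).
Pareto-optimal: D1, D2, D4, D7 → 4.

4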